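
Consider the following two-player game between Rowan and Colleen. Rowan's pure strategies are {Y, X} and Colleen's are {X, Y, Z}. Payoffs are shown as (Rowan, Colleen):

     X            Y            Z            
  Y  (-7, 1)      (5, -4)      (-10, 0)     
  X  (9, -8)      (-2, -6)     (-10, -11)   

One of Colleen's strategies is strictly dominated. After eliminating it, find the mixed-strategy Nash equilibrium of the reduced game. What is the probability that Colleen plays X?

Colleen's strategy Z is strictly dominated by X: 1 > 0 and -8 > -11. Eliminate Z.
Colleen's mix must leave Rowan indifferent between Y and X.
  Rowan's payoff to Y: q·(-7) + (1−q)·5 = -12q + 5
  Rowan's payoff to X: q·9 + (1−q)·(-2) = 11q - 2
  -12q + 5 = 11q - 2  ⇒  -23q = -7  ⇒  q = 7/23.

q = 7/23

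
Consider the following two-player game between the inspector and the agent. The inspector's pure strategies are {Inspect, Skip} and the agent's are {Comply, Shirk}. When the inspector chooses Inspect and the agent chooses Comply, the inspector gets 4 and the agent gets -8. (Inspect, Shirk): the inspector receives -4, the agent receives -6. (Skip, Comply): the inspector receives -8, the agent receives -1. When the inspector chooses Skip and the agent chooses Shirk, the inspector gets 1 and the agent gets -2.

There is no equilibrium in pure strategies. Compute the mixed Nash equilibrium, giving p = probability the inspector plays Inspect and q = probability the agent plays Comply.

p = 1/3, q = 5/17

The inspector's mix must leave the agent indifferent between Comply and Shirk.
  the agent's payoff from Comply: p·(-8) + (1−p)·(-1) = -7p - 1
  the agent's payoff from Shirk: p·(-6) + (1−p)·(-2) = -4p - 2
  -7p - 1 = -4p - 2  ⇒  -3p = -1  ⇒  p = 1/3.
The inspector's indifference between Inspect and Skip determines the agent's mixing probability q:
  the inspector's payoff from Inspect: q·4 + (1−q)·(-4) = 8q - 4
  the inspector's payoff from Skip: q·(-8) + (1−q)·1 = -9q + 1
  8q - 4 = -9q + 1  ⇒  17q = 5  ⇒  q = 5/17.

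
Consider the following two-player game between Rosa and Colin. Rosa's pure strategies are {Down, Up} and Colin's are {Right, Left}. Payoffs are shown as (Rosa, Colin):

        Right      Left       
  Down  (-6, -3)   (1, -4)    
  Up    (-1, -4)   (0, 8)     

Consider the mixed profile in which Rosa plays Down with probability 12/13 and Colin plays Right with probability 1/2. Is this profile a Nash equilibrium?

No

Given Colin's mix q = 1/2, Rosa's payoff from Down is -5/2 but from Up is -1/2. Rosa strictly prefers Up, so Rosa would not mix.
So the proposed profile is not a Nash equilibrium.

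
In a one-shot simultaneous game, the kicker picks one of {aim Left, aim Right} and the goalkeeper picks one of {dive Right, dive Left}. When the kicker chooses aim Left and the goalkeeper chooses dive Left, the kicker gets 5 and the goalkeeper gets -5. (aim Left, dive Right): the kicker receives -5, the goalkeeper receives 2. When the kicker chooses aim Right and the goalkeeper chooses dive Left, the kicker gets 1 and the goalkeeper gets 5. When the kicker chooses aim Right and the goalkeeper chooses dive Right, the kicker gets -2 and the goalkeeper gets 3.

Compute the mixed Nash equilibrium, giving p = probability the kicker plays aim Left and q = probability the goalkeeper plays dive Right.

Set the goalkeeper's expected payoff from dive Right equal to that from dive Left:
  the goalkeeper's payoff to dive Right: p·2 + (1−p)·3 = -p + 3
  the goalkeeper's payoff to dive Left: p·(-5) + (1−p)·5 = -10p + 5
  -p + 3 = -10p + 5  ⇒  9p = 2  ⇒  p = 2/9.
The goalkeeper's mix must leave the kicker indifferent between aim Left and aim Right.
  the kicker's expected payoff from aim Left: q·(-5) + (1−q)·5 = -10q + 5
  the kicker's expected payoff from aim Right: q·(-2) + (1−q)·1 = -3q + 1
  -10q + 5 = -3q + 1  ⇒  -7q = -4  ⇒  q = 4/7.

p = 2/9, q = 4/7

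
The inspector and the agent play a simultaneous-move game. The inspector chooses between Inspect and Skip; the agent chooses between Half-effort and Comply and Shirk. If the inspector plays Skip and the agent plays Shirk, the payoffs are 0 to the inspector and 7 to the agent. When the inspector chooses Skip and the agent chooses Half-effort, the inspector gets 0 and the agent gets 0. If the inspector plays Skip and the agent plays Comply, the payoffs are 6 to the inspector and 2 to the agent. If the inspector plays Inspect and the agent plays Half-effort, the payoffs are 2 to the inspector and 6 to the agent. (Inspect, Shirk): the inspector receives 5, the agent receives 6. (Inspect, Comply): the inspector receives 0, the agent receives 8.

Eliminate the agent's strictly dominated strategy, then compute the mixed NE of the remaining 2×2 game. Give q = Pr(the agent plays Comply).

The agent's strategy Half-effort is strictly dominated by Comply: 8 > 6 and 2 > 0. Eliminate Half-effort.
In a mixed equilibrium the inspector is indifferent between Inspect and Skip; this condition fixes q.
  the inspector's payoff from Inspect: q·0 + (1−q)·5 = -5q + 5
  the inspector's payoff from Skip: q·6 + (1−q)·0 = 6q
  -5q + 5 = 6q  ⇒  -11q = -5  ⇒  q = 5/11.

q = 5/11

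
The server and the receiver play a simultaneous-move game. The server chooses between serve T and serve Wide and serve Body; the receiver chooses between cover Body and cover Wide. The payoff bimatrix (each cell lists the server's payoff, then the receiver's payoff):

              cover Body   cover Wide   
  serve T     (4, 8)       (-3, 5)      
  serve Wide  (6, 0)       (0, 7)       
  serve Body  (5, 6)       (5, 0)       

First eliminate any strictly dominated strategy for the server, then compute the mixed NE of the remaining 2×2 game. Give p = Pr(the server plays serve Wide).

The server's strategy serve T is strictly dominated by serve Wide: 6 > 4 and 0 > -3. Eliminate serve T.
For the receiver to be willing to mix, the receiver must be indifferent between cover Body and cover Wide, which pins down the server's mix.
  the receiver's payoff to cover Body: p·0 + (1−p)·6 = -6p + 6
  the receiver's payoff to cover Wide: p·7 + (1−p)·0 = 7p
  -6p + 6 = 7p  ⇒  -13p = -6  ⇒  p = 6/13.

p = 6/13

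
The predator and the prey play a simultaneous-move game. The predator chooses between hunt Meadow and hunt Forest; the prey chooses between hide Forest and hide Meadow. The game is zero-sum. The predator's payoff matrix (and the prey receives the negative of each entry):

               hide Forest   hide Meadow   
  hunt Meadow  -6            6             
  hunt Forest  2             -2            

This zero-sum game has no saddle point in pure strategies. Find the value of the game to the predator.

Set the predator's expected payoff from hunt Meadow equal to that from hunt Forest:
  the predator's payoff from hunt Meadow: q·(-6) + (1−q)·6 = -12q + 6
  the predator's payoff from hunt Forest: q·2 + (1−q)·(-2) = 4q - 2
  -12q + 6 = 4q - 2  ⇒  -16q = -8  ⇒  q = 1/2.
The value is the predator's expected payoff against this mix (using hunt Meadow): (1/2)·(-6) + (1/2)·6 = 0.

v = 0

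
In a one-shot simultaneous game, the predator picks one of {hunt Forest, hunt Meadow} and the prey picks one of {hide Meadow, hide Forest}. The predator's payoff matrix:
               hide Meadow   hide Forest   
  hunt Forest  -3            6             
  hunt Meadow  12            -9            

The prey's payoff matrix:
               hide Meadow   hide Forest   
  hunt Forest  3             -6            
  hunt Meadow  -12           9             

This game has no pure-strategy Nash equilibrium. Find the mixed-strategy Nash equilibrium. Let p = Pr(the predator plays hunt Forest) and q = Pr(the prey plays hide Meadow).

For the prey to be willing to mix, the prey must be indifferent between hide Meadow and hide Forest, which pins down the predator's mix.
  the prey's payoff from hide Meadow: p·3 + (1−p)·(-12) = 15p - 12
  the prey's payoff from hide Forest: p·(-6) + (1−p)·9 = -15p + 9
  15p - 12 = -15p + 9  ⇒  30p = 21  ⇒  p = 7/10.
For the predator to be willing to mix, the predator must be indifferent between hunt Forest and hunt Meadow, which pins down the prey's mix.
  the predator's payoff from hunt Forest: q·(-3) + (1−q)·6 = -9q + 6
  the predator's payoff from hunt Meadow: q·12 + (1−q)·(-9) = 21q - 9
  -9q + 6 = 21q - 9  ⇒  -30q = -15  ⇒  q = 1/2.

p = 7/10, q = 1/2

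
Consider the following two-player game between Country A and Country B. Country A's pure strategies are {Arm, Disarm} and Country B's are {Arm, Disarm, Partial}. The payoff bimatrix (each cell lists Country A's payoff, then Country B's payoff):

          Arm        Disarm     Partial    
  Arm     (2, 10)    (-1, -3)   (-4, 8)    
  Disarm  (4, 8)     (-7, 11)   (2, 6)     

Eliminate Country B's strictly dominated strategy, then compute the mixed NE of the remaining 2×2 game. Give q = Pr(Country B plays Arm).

Country B's strategy Partial is strictly dominated by Arm: 10 > 8 and 8 > 6. Eliminate Partial.
In a mixed equilibrium Country A is indifferent between Arm and Disarm; this condition fixes q.
  Country A's payoff from Arm: q·2 + (1−q)·(-1) = 3q - 1
  Country A's payoff from Disarm: q·4 + (1−q)·(-7) = 11q - 7
  3q - 1 = 11q - 7  ⇒  -8q = -6  ⇒  q = 3/4.

q = 3/4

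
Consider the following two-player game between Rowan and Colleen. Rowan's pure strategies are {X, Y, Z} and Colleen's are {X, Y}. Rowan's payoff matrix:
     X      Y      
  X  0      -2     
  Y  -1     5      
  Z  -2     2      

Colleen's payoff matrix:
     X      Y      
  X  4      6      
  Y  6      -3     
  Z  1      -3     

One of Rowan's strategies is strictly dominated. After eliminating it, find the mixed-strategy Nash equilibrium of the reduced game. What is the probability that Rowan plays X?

Rowan's strategy Z is strictly dominated by Y: -1 > -2 and 5 > 2. Eliminate Z.
Colleen's indifference between X and Y determines Rowan's mixing probability p:
  Colleen's payoff from X: p·4 + (1−p)·6 = -2p + 6
  Colleen's payoff from Y: p·6 + (1−p)·(-3) = 9p - 3
  -2p + 6 = 9p - 3  ⇒  -11p = -9  ⇒  p = 9/11.

p = 9/11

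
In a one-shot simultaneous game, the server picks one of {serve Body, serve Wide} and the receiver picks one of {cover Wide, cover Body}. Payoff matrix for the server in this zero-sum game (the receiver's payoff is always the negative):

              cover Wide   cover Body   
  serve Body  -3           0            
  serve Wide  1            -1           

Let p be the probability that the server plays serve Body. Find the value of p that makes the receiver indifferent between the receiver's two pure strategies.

The server's mix must leave the receiver indifferent between cover Wide and cover Body.
  the receiver's expected payoff from cover Wide: p·3 + (1−p)·(-1) = 4p - 1
  the receiver's expected payoff from cover Body: p·0 + (1−p)·1 = -p + 1
  4p - 1 = -p + 1  ⇒  5p = 2  ⇒  p = 2/5.

p = 2/5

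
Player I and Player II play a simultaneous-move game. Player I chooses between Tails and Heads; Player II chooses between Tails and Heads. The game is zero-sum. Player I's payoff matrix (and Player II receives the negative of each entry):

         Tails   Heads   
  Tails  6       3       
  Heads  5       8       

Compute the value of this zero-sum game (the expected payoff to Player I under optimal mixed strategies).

v = 11/2

Player I's indifference between Tails and Heads determines Player II's mixing probability q:
  Player I's expected payoff from Tails: q·6 + (1−q)·3 = 3q + 3
  Player I's expected payoff from Heads: q·5 + (1−q)·8 = -3q + 8
  3q + 3 = -3q + 8  ⇒  6q = 5  ⇒  q = 5/6.
The value is Player I's expected payoff against this mix (using Tails): (5/6)·6 + (1/6)·3 = 11/2.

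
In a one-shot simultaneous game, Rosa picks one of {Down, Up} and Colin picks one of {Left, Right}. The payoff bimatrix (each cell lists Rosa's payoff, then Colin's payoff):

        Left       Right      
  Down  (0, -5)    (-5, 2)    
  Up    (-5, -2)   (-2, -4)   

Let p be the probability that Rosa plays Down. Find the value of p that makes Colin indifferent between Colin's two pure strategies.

In a mixed equilibrium Colin is indifferent between Left and Right; this condition fixes p.
  Colin's payoff from Left: p·(-5) + (1−p)·(-2) = -3p - 2
  Colin's payoff from Right: p·2 + (1−p)·(-4) = 6p - 4
  -3p - 2 = 6p - 4  ⇒  -9p = -2  ⇒  p = 2/9.

p = 2/9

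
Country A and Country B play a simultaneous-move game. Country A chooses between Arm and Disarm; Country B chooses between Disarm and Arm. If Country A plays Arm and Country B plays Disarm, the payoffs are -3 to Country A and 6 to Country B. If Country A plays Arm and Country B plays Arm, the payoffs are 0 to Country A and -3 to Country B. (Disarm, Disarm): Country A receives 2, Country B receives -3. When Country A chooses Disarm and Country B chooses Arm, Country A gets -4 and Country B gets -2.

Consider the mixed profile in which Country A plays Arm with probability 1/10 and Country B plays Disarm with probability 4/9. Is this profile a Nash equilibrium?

Yes

Check Country B's indifference given Country A's mix p = 1/10:
  payoff from Disarm = -21/10; payoff from Arm = -21/10 — equal.
Check Country A's indifference given Country B's mix q = 4/9:
  payoff from Arm = -4/3; payoff from Disarm = -4/3 — equal.
Both players are indifferent, so neither can profitably deviate.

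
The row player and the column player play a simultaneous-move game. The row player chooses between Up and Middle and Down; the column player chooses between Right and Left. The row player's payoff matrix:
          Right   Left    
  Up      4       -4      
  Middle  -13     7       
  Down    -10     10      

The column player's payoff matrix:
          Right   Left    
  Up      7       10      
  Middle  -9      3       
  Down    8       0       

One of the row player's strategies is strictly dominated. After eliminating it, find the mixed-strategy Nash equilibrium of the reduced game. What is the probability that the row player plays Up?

p = 8/11

The row player's strategy Middle is strictly dominated by Down: -10 > -13 and 10 > 7. Eliminate Middle.
Set the column player's expected payoff from Right equal to that from Left:
  the column player's expected payoff from Right: p·7 + (1−p)·8 = -p + 8
  the column player's expected payoff from Left: p·10 + (1−p)·0 = 10p
  -p + 8 = 10p  ⇒  -11p = -8  ⇒  p = 8/11.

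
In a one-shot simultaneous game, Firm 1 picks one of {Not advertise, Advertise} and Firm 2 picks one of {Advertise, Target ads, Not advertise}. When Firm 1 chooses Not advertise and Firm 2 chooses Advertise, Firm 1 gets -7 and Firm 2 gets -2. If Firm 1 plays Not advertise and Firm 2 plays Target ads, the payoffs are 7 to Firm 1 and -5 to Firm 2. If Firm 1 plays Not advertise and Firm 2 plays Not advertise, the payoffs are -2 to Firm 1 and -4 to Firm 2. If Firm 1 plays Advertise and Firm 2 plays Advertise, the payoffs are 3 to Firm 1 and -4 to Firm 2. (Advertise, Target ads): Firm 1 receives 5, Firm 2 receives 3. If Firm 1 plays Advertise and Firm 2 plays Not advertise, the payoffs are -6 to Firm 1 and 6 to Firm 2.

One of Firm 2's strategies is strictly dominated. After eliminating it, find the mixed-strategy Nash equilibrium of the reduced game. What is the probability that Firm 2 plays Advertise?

Firm 2's strategy Target ads is strictly dominated by Not advertise: -4 > -5 and 6 > 3. Eliminate Target ads.
Set Firm 1's expected payoff from Not advertise equal to that from Advertise:
  Firm 1's expected payoff from Not advertise: q·(-7) + (1−q)·(-2) = -5q - 2
  Firm 1's expected payoff from Advertise: q·3 + (1−q)·(-6) = 9q - 6
  -5q - 2 = 9q - 6  ⇒  -14q = -4  ⇒  q = 2/7.

q = 2/7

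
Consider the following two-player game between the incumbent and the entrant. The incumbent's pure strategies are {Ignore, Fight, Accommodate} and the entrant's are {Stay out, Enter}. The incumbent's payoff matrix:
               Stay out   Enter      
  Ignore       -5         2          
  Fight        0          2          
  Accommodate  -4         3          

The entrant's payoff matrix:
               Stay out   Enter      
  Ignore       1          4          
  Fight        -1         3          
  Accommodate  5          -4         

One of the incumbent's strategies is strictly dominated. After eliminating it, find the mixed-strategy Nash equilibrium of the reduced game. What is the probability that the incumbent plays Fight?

The incumbent's strategy Ignore is strictly dominated by Accommodate: -4 > -5 and 3 > 2. Eliminate Ignore.
In a mixed equilibrium the entrant is indifferent between Stay out and Enter; this condition fixes p.
  the entrant's payoff from Stay out: p·(-1) + (1−p)·5 = -6p + 5
  the entrant's payoff from Enter: p·3 + (1−p)·(-4) = 7p - 4
  -6p + 5 = 7p - 4  ⇒  -13p = -9  ⇒  p = 9/13.

p = 9/13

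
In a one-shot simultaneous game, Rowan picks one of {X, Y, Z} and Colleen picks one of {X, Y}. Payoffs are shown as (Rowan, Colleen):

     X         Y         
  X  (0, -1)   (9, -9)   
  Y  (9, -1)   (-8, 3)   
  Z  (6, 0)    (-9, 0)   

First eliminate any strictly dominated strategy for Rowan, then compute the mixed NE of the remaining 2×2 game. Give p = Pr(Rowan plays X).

p = 1/3

Rowan's strategy Z is strictly dominated by Y: 9 > 6 and -8 > -9. Eliminate Z.
For Colleen to be willing to mix, Colleen must be indifferent between X and Y, which pins down Rowan's mix.
  Colleen's payoff to X: p·(-1) + (1−p)·(-1) = -1
  Colleen's payoff to Y: p·(-9) + (1−p)·3 = -12p + 3
  -1 = -12p + 3  ⇒  12p = 4  ⇒  p = 1/3.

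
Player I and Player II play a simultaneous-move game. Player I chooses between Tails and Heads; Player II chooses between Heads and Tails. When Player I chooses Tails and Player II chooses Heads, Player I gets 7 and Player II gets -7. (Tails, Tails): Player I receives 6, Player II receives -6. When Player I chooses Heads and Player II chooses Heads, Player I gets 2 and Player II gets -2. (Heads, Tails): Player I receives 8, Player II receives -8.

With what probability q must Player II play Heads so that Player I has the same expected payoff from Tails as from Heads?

Set Player I's expected payoff from Tails equal to that from Heads:
  Player I's payoff to Tails: q·7 + (1−q)·6 = q + 6
  Player I's payoff to Heads: q·2 + (1−q)·8 = -6q + 8
  q + 6 = -6q + 8  ⇒  7q = 2  ⇒  q = 2/7.

q = 2/7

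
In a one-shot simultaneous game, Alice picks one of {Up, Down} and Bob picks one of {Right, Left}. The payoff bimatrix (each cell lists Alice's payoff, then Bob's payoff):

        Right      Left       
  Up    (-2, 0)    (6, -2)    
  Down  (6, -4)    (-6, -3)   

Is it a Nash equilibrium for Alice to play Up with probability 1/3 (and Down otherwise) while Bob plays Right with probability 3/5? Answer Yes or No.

Check Bob's indifference given Alice's mix p = 1/3:
  payoff from Right = -8/3; payoff from Left = -8/3 — equal.
Check Alice's indifference given Bob's mix q = 3/5:
  payoff from Up = 6/5; payoff from Down = 6/5 — equal.
Both players are indifferent, so neither can profitably deviate.

Yes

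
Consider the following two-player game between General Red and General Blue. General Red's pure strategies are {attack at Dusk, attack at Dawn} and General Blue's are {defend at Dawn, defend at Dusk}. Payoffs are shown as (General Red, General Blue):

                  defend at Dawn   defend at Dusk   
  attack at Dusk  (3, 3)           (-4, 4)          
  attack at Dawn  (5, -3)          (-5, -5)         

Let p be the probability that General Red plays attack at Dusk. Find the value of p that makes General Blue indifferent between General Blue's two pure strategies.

p = 2/3

Set General Blue's expected payoff from defend at Dawn equal to that from defend at Dusk:
  General Blue's expected payoff from defend at Dawn: p·3 + (1−p)·(-3) = 6p - 3
  General Blue's expected payoff from defend at Dusk: p·4 + (1−p)·(-5) = 9p - 5
  6p - 3 = 9p - 5  ⇒  -3p = -2  ⇒  p = 2/3.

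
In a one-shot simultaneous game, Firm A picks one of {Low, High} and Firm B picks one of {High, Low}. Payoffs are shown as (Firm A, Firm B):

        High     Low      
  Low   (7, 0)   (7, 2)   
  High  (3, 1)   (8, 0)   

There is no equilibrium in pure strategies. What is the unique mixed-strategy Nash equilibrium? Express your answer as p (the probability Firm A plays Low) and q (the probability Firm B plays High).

Firm B's indifference between High and Low determines Firm A's mixing probability p:
  Firm B's expected payoff from High: p·0 + (1−p)·1 = -p + 1
  Firm B's expected payoff from Low: p·2 + (1−p)·0 = 2p
  -p + 1 = 2p  ⇒  -3p = -1  ⇒  p = 1/3.
Set Firm A's expected payoff from Low equal to that from High:
  Firm A's payoff from Low: q·7 + (1−q)·7 = 7
  Firm A's payoff from High: q·3 + (1−q)·8 = -5q + 8
  7 = -5q + 8  ⇒  5q = 1  ⇒  q = 1/5.

p = 1/3, q = 1/5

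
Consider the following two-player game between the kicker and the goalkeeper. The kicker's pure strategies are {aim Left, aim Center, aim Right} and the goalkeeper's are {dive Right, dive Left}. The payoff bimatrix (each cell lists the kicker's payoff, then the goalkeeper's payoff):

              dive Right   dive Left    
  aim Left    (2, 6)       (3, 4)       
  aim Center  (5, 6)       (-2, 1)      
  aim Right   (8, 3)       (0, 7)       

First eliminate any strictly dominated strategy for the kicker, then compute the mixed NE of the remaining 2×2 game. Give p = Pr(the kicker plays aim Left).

p = 2/3

The kicker's strategy aim Center is strictly dominated by aim Right: 8 > 5 and 0 > -2. Eliminate aim Center.
Set the goalkeeper's expected payoff from dive Right equal to that from dive Left:
  the goalkeeper's payoff from dive Right: p·6 + (1−p)·3 = 3p + 3
  the goalkeeper's payoff from dive Left: p·4 + (1−p)·7 = -3p + 7
  3p + 3 = -3p + 7  ⇒  6p = 4  ⇒  p = 2/3.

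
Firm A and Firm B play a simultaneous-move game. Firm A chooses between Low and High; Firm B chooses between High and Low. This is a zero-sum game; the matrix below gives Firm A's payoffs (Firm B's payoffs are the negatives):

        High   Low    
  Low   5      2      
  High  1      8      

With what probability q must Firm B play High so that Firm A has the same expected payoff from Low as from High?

q = 3/5

Firm B's mix must leave Firm A indifferent between Low and High.
  Firm A's expected payoff from Low: q·5 + (1−q)·2 = 3q + 2
  Firm A's expected payoff from High: q·1 + (1−q)·8 = -7q + 8
  3q + 2 = -7q + 8  ⇒  10q = 6  ⇒  q = 3/5.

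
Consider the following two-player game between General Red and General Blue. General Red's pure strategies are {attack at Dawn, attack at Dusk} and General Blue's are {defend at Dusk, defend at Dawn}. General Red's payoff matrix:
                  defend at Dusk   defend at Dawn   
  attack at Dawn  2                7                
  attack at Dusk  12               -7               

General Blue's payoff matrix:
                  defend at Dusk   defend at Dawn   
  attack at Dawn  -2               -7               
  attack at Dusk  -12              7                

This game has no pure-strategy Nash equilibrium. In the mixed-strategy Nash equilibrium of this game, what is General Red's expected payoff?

Set General Red's expected payoff from attack at Dawn equal to that from attack at Dusk:
  General Red's payoff from attack at Dawn: q·2 + (1−q)·7 = -5q + 7
  General Red's payoff from attack at Dusk: q·12 + (1−q)·(-7) = 19q - 7
  -5q + 7 = 19q - 7  ⇒  -24q = -14  ⇒  q = 7/12.
At equilibrium General Red is indifferent across rows, so General Red's payoff equals the payoff from attack at Dawn: (7/12)·2 + (5/12)·7 = 49/12.

49/12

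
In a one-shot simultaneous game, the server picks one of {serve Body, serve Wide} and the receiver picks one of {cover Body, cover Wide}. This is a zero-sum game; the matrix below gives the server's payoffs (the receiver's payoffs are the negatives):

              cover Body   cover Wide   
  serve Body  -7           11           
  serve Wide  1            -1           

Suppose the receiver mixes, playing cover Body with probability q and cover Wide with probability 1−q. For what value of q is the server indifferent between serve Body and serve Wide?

q = 3/5

For the server to be willing to mix, the server must be indifferent between serve Body and serve Wide, which pins down the receiver's mix.
  the server's payoff to serve Body: q·(-7) + (1−q)·11 = -18q + 11
  the server's payoff to serve Wide: q·1 + (1−q)·(-1) = 2q - 1
  -18q + 11 = 2q - 1  ⇒  -20q = -12  ⇒  q = 3/5.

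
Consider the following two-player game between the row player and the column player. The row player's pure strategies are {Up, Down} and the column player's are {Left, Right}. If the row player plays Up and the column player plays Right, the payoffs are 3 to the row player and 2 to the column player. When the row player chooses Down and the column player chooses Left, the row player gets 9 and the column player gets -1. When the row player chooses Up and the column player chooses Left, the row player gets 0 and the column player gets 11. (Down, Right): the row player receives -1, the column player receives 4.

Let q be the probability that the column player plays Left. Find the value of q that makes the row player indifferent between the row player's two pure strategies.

q = 4/13

For the row player to be willing to mix, the row player must be indifferent between Up and Down, which pins down the column player's mix.
  the row player's payoff from Up: q·0 + (1−q)·3 = -3q + 3
  the row player's payoff from Down: q·9 + (1−q)·(-1) = 10q - 1
  -3q + 3 = 10q - 1  ⇒  -13q = -4  ⇒  q = 4/13.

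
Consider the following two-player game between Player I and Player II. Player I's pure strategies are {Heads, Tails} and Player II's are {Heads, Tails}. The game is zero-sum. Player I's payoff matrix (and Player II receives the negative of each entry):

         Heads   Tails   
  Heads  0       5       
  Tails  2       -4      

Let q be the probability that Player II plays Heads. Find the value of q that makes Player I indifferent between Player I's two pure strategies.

q = 9/11

Player II's mix must leave Player I indifferent between Heads and Tails.
  Player I's expected payoff from Heads: q·0 + (1−q)·5 = -5q + 5
  Player I's expected payoff from Tails: q·2 + (1−q)·(-4) = 6q - 4
  -5q + 5 = 6q - 4  ⇒  -11q = -9  ⇒  q = 9/11.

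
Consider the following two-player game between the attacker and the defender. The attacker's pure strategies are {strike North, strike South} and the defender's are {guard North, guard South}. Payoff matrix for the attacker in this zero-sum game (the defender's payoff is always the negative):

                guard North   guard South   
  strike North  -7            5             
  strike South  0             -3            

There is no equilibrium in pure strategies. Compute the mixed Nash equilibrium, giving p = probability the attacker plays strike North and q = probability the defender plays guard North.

In a mixed equilibrium the defender is indifferent between guard North and guard South; this condition fixes p.
  the defender's payoff from guard North: p·7 + (1−p)·0 = 7p
  the defender's payoff from guard South: p·(-5) + (1−p)·3 = -8p + 3
  7p = -8p + 3  ⇒  15p = 3  ⇒  p = 1/5.
Set the attacker's expected payoff from strike North equal to that from strike South:
  the attacker's payoff to strike North: q·(-7) + (1−q)·5 = -12q + 5
  the attacker's payoff to strike South: q·0 + (1−q)·(-3) = 3q - 3
  -12q + 5 = 3q - 3  ⇒  -15q = -8  ⇒  q = 8/15.

p = 1/5, q = 8/15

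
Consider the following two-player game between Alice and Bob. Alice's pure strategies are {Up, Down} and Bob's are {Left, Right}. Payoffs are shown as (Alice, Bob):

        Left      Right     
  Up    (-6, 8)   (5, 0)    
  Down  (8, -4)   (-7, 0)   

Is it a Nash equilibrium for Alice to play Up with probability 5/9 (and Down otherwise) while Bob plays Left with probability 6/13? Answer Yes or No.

No

Given Alice's mix p = 5/9, Bob's payoff from Left is 8/3 but from Right is 0. Bob strictly prefers Left, so Bob would not mix.
So the proposed profile is not a Nash equilibrium.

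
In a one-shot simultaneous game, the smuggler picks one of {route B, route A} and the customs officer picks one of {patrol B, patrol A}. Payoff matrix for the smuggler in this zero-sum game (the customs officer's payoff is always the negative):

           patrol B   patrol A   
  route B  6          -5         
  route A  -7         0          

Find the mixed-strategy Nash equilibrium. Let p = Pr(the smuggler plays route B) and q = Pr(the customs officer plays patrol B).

p = 7/18, q = 5/18

The smuggler's mix must leave the customs officer indifferent between patrol B and patrol A.
  the customs officer's payoff to patrol B: p·(-6) + (1−p)·7 = -13p + 7
  the customs officer's payoff to patrol A: p·5 + (1−p)·0 = 5p
  -13p + 7 = 5p  ⇒  -18p = -7  ⇒  p = 7/18.
In a mixed equilibrium the smuggler is indifferent between route B and route A; this condition fixes q.
  the smuggler's payoff to route B: q·6 + (1−q)·(-5) = 11q - 5
  the smuggler's payoff to route A: q·(-7) + (1−q)·0 = -7q
  11q - 5 = -7q  ⇒  18q = 5  ⇒  q = 5/18.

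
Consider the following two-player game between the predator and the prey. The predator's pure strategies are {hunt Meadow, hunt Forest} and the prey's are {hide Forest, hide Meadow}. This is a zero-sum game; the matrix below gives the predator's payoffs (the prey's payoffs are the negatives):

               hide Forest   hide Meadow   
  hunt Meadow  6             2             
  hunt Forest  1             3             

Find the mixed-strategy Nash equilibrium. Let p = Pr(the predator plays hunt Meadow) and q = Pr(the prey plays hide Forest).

p = 1/3, q = 1/6

In a mixed equilibrium the prey is indifferent between hide Forest and hide Meadow; this condition fixes p.
  the prey's expected payoff from hide Forest: p·(-6) + (1−p)·(-1) = -5p - 1
  the prey's expected payoff from hide Meadow: p·(-2) + (1−p)·(-3) = p - 3
  -5p - 1 = p - 3  ⇒  -6p = -2  ⇒  p = 1/3.
The predator's indifference between hunt Meadow and hunt Forest determines the prey's mixing probability q:
  the predator's expected payoff from hunt Meadow: q·6 + (1−q)·2 = 4q + 2
  the predator's expected payoff from hunt Forest: q·1 + (1−q)·3 = -2q + 3
  4q + 2 = -2q + 3  ⇒  6q = 1  ⇒  q = 1/6.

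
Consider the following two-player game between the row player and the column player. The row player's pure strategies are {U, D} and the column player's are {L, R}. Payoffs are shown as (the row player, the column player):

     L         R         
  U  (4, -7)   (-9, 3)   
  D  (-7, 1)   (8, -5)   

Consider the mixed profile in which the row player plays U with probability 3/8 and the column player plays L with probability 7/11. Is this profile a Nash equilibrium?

Given the column player's mix q = 7/11, the row player's payoff from U is -8/11 but from D is -17/11. The row player strictly prefers U, so the row player would not mix.
So the proposed profile is not a Nash equilibrium.

No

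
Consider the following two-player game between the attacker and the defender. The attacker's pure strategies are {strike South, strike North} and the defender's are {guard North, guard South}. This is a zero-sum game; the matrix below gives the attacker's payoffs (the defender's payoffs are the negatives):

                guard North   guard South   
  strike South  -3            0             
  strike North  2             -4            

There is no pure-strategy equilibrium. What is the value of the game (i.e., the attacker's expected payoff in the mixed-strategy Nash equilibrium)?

v = -4/3

For the attacker to be willing to mix, the attacker must be indifferent between strike South and strike North, which pins down the defender's mix.
  the attacker's payoff to strike South: q·(-3) + (1−q)·0 = -3q
  the attacker's payoff to strike North: q·2 + (1−q)·(-4) = 6q - 4
  -3q = 6q - 4  ⇒  -9q = -4  ⇒  q = 4/9.
The value is the attacker's expected payoff against this mix (using strike South): (4/9)·(-3) + (5/9)·0 = -4/3.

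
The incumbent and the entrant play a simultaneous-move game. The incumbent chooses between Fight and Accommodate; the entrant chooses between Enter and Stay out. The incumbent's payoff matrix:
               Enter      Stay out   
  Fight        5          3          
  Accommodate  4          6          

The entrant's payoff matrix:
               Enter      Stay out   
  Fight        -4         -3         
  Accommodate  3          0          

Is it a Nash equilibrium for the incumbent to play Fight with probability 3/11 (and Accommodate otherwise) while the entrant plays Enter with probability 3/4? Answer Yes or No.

No

Given the incumbent's mix p = 3/11, the entrant's payoff from Enter is 12/11 but from Stay out is -9/11. The entrant strictly prefers Enter, so the entrant would not mix.
So the proposed profile is not a Nash equilibrium.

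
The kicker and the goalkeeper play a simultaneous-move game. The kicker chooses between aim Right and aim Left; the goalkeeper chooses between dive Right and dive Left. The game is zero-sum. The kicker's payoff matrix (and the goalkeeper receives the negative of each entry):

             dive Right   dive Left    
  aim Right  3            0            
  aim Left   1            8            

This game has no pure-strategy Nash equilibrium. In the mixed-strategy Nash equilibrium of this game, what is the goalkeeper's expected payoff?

For the goalkeeper to be willing to mix, the goalkeeper must be indifferent between dive Right and dive Left, which pins down the kicker's mix.
  the goalkeeper's expected payoff from dive Right: p·(-3) + (1−p)·(-1) = -2p - 1
  the goalkeeper's expected payoff from dive Left: p·0 + (1−p)·(-8) = 8p - 8
  -2p - 1 = 8p - 8  ⇒  -10p = -7  ⇒  p = 7/10.
At equilibrium the goalkeeper is indifferent across columns, so the goalkeeper's payoff equals the payoff from dive Right: (7/10)·(-3) + (3/10)·(-1) = -12/5.

-12/5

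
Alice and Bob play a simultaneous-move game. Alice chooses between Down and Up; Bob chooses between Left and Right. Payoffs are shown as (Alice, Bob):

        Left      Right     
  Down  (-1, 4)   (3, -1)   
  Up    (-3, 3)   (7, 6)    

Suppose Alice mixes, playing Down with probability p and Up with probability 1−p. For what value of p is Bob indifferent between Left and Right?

Bob's indifference between Left and Right determines Alice's mixing probability p:
  Bob's payoff to Left: p·4 + (1−p)·3 = p + 3
  Bob's payoff to Right: p·(-1) + (1−p)·6 = -7p + 6
  p + 3 = -7p + 6  ⇒  8p = 3  ⇒  p = 3/8.

p = 3/8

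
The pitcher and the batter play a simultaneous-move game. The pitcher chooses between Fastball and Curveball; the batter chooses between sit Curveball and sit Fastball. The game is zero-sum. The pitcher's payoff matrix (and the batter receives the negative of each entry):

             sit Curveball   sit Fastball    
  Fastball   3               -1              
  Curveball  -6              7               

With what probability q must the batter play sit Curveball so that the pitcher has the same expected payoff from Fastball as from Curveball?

q = 8/17

The pitcher's indifference between Fastball and Curveball determines the batter's mixing probability q:
  the pitcher's expected payoff from Fastball: q·3 + (1−q)·(-1) = 4q - 1
  the pitcher's expected payoff from Curveball: q·(-6) + (1−q)·7 = -13q + 7
  4q - 1 = -13q + 7  ⇒  17q = 8  ⇒  q = 8/17.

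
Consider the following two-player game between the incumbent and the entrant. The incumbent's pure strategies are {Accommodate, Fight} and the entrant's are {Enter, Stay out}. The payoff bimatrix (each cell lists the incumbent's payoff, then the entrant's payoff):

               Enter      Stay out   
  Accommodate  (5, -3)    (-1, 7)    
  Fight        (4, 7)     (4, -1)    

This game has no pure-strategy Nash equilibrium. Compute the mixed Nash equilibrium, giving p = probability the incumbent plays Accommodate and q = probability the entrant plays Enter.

Set the entrant's expected payoff from Enter equal to that from Stay out:
  the entrant's expected payoff from Enter: p·(-3) + (1−p)·7 = -10p + 7
  the entrant's expected payoff from Stay out: p·7 + (1−p)·(-1) = 8p - 1
  -10p + 7 = 8p - 1  ⇒  -18p = -8  ⇒  p = 4/9.
In a mixed equilibrium the incumbent is indifferent between Accommodate and Fight; this condition fixes q.
  the incumbent's payoff to Accommodate: q·5 + (1−q)·(-1) = 6q - 1
  the incumbent's payoff to Fight: q·4 + (1−q)·4 = 4
  6q - 1 = 4  ⇒  6q = 5  ⇒  q = 5/6.

p = 4/9, q = 5/6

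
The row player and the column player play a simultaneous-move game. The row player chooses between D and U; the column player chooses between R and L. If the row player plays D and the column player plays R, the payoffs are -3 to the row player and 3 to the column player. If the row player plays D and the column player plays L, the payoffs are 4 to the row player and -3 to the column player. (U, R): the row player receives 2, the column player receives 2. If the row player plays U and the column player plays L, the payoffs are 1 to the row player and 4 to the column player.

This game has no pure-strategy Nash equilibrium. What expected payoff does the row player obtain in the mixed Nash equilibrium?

11/8

The column player's mix must leave the row player indifferent between D and U.
  the row player's expected payoff from D: q·(-3) + (1−q)·4 = -7q + 4
  the row player's expected payoff from U: q·2 + (1−q)·1 = q + 1
  -7q + 4 = q + 1  ⇒  -8q = -3  ⇒  q = 3/8.
At equilibrium the row player is indifferent across rows, so the row player's payoff equals the payoff from D: (3/8)·(-3) + (5/8)·4 = 11/8.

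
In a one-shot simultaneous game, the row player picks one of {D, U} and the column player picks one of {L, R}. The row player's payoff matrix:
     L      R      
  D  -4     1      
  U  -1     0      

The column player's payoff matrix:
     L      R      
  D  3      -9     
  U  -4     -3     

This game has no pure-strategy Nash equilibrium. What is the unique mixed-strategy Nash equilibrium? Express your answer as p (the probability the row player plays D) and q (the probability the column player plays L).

p = 1/13, q = 1/4

The row player's mix must leave the column player indifferent between L and R.
  the column player's expected payoff from L: p·3 + (1−p)·(-4) = 7p - 4
  the column player's expected payoff from R: p·(-9) + (1−p)·(-3) = -6p - 3
  7p - 4 = -6p - 3  ⇒  13p = 1  ⇒  p = 1/13.
The column player's mix must leave the row player indifferent between D and U.
  the row player's payoff to D: q·(-4) + (1−q)·1 = -5q + 1
  the row player's payoff to U: q·(-1) + (1−q)·0 = -q
  -5q + 1 = -q  ⇒  -4q = -1  ⇒  q = 1/4.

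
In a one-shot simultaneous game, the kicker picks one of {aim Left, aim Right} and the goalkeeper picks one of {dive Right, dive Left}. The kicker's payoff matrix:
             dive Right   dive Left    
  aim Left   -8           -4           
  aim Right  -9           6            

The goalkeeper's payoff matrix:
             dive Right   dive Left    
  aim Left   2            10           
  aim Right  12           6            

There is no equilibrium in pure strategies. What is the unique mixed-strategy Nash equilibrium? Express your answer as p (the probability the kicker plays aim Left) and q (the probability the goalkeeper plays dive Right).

In a mixed equilibrium the goalkeeper is indifferent between dive Right and dive Left; this condition fixes p.
  the goalkeeper's expected payoff from dive Right: p·2 + (1−p)·12 = -10p + 12
  the goalkeeper's expected payoff from dive Left: p·10 + (1−p)·6 = 4p + 6
  -10p + 12 = 4p + 6  ⇒  -14p = -6  ⇒  p = 3/7.
Set the kicker's expected payoff from aim Left equal to that from aim Right:
  the kicker's expected payoff from aim Left: q·(-8) + (1−q)·(-4) = -4q - 4
  the kicker's expected payoff from aim Right: q·(-9) + (1−q)·6 = -15q + 6
  -4q - 4 = -15q + 6  ⇒  11q = 10  ⇒  q = 10/11.

p = 3/7, q = 10/11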